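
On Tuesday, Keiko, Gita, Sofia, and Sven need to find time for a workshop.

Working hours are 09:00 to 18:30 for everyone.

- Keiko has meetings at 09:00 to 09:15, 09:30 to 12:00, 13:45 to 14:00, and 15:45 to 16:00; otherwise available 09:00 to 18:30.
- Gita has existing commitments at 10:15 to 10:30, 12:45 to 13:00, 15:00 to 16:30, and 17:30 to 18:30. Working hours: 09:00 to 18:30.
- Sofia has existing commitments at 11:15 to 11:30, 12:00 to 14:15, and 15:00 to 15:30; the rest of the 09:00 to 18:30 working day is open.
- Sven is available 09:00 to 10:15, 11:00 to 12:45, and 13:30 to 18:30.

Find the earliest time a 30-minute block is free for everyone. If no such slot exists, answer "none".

14:15

Keiko free within 09:00–18:30: 09:15–09:30, 12:00–13:45, 14:00–15:45, 16:00–18:30.
Gita free within 09:00–18:30: 09:00–10:15, 10:30–12:45, 13:00–15:00, 16:30–17:30.
Sofia free within 09:00–18:30: 09:00–11:15, 11:30–12:00, 14:15–15:00, 15:30–18:30.
Keiko ∩ Gita: 09:15–09:30, 12:00–12:45, 13:00–13:45, 14:00–15:00, 16:30–17:30.
Keiko ∩ Gita ∩ Sofia: 09:15–09:30, 14:15–15:00, 16:30–17:30.
Keiko ∩ Gita ∩ Sofia ∩ Sven: 09:15–09:30, 14:15–15:00, 16:30–17:30.
Windows ≥ 30 min: 14:15–15:00, 16:30–17:30.
Earliest such window starts at 14:15.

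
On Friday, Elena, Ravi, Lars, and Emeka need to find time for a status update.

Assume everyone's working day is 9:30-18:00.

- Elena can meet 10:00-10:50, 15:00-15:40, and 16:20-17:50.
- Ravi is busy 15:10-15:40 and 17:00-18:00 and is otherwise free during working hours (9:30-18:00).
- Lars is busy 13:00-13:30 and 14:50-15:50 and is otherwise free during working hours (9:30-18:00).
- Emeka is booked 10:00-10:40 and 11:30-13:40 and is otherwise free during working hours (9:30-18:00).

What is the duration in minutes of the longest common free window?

40 minutes

Ravi free within 09:30–18:00: 09:30–15:10, 15:40–17:00.
Lars free within 09:30–18:00: 09:30–13:00, 13:30–14:50, 15:50–18:00.
Emeka free within 09:30–18:00: 09:30–10:00, 10:40–11:30, 13:40–18:00.
Elena ∩ Ravi: 10:00–10:50, 15:00–15:10, 16:20–17:00.
Elena ∩ Ravi ∩ Lars: 10:00–10:50, 16:20–17:00.
Elena ∩ Ravi ∩ Lars ∩ Emeka: 10:40–10:50, 16:20–17:00.
Common window lengths: 10, 40 min; longest is 40.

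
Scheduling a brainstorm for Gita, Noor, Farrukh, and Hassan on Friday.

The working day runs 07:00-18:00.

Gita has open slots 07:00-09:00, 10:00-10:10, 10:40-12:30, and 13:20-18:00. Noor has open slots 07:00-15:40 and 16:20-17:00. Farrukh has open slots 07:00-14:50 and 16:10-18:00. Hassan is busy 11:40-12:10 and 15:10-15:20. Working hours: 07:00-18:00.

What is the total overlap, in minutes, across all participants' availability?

340 minutes

Hassan free within 07:00–18:00: 07:00–11:40, 12:10–15:10, 15:20–18:00.
Gita ∩ Noor: 07:00–09:00, 10:00–10:10, 10:40–12:30, 13:20–15:40, 16:20–17:00.
Gita ∩ Noor ∩ Farrukh: 07:00–09:00, 10:00–10:10, 10:40–12:30, 13:20–14:50, 16:20–17:00.
Gita ∩ Noor ∩ Farrukh ∩ Hassan: 07:00–09:00, 10:00–10:10, 10:40–11:40, 12:10–12:30, 13:20–14:50, 16:20–17:00.
Total common minutes: 120 + 10 + 60 + 20 + 90 + 40 = 340.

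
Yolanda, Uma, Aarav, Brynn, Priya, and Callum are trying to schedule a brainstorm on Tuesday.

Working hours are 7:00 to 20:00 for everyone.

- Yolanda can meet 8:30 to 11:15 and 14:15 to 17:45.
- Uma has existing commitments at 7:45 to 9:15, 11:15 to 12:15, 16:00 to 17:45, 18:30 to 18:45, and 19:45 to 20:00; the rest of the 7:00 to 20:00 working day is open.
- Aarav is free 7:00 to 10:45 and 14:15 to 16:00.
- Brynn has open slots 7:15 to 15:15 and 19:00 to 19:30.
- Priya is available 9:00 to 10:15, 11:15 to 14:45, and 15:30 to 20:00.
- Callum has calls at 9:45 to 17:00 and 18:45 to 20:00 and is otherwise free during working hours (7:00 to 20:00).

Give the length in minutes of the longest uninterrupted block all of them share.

30 minutes

Uma free within 07:00–20:00: 07:00–07:45, 09:15–11:15, 12:15–16:00, 17:45–18:30, 18:45–19:45.
Callum free within 07:00–20:00: 07:00–09:45, 17:00–18:45.
Yolanda ∩ Uma: 09:15–11:15, 14:15–16:00.
Yolanda ∩ Uma ∩ Aarav: 09:15–10:45, 14:15–16:00.
Yolanda ∩ Uma ∩ Aarav ∩ Brynn: 09:15–10:45, 14:15–15:15.
Yolanda ∩ Uma ∩ Aarav ∩ Brynn ∩ Priya: 09:15–10:15, 14:15–14:45.
Yolanda ∩ Uma ∩ Aarav ∩ Brynn ∩ Priya ∩ Callum: 09:15–09:45.
Single common window of 30 minutes.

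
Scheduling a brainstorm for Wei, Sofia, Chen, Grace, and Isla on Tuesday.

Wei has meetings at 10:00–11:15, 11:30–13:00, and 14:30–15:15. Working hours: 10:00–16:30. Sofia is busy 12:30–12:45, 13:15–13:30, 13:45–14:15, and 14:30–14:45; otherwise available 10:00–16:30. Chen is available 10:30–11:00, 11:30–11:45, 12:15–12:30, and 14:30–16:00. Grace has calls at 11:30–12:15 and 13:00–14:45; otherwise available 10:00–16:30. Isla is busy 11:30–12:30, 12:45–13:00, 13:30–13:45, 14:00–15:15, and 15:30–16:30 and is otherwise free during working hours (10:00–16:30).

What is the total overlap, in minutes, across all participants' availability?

Wei free within 10:00–16:30: 11:15–11:30, 13:00–14:30, 15:15–16:30.
Sofia free within 10:00–16:30: 10:00–12:30, 12:45–13:15, 13:30–13:45, 14:15–14:30, 14:45–16:30.
Grace free within 10:00–16:30: 10:00–11:30, 12:15–13:00, 14:45–16:30.
Isla free within 10:00–16:30: 10:00–11:30, 12:30–12:45, 13:00–13:30, 13:45–14:00, 15:15–15:30.
Wei ∩ Sofia: 11:15–11:30, 13:00–13:15, 13:30–13:45, 14:15–14:30, 15:15–16:30.
Wei ∩ Sofia ∩ Chen: 15:15–16:00.
Wei ∩ Sofia ∩ Chen ∩ Grace: 15:15–16:00.
Wei ∩ Sofia ∩ Chen ∩ Grace ∩ Isla: 15:15–15:30.
Total common minutes: 15.

15 minutes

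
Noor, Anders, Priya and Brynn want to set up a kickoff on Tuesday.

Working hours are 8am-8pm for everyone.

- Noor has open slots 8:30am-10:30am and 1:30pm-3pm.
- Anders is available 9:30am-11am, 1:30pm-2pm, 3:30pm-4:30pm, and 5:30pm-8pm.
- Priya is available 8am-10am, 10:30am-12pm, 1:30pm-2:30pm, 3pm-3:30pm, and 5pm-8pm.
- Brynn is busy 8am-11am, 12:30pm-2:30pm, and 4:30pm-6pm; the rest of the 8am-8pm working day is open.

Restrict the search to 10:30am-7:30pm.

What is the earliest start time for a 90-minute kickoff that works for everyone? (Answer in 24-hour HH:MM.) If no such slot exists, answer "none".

none

Brynn free within 08:00–20:00: 11:00–12:30, 14:30–16:30, 18:00–20:00.
Noor ∩ Anders: 09:30–10:30, 13:30–14:00.
Noor ∩ Anders ∩ Priya: 09:30–10:00, 13:30–14:00.
Noor ∩ Anders ∩ Priya ∩ Brynn: (none).
Restricted to 10:30–19:30: (none).
Windows ≥ 90 min: (none).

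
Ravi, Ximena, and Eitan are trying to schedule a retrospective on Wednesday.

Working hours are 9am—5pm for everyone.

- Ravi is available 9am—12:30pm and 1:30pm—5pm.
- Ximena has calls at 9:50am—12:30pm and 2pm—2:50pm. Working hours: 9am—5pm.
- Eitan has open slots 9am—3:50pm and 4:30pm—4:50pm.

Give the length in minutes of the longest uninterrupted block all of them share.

Ximena free within 09:00–17:00: 09:00–09:50, 12:30–14:00, 14:50–17:00.
Ravi ∩ Ximena: 09:00–09:50, 13:30–14:00, 14:50–17:00.
Ravi ∩ Ximena ∩ Eitan: 09:00–09:50, 13:30–14:00, 14:50–15:50, 16:30–16:50.
Common window lengths: 50, 30, 60, 20 min; longest is 60.

60 minutes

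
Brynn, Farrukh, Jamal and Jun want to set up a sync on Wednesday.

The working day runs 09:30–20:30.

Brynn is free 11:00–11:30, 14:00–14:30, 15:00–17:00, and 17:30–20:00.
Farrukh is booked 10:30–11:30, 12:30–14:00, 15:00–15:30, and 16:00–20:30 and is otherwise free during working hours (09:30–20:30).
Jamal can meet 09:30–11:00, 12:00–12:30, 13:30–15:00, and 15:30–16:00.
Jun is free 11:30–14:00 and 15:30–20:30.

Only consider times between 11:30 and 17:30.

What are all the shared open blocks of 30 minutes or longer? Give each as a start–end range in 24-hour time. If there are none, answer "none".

15:30–16:00

Farrukh free within 09:30–20:30: 09:30–10:30, 11:30–12:30, 14:00–15:00, 15:30–16:00.
Brynn ∩ Farrukh: 14:00–14:30, 15:30–16:00.
Brynn ∩ Farrukh ∩ Jamal: 14:00–14:30, 15:30–16:00.
Brynn ∩ Farrukh ∩ Jamal ∩ Jun: 15:30–16:00.
Restricted to 11:30–17:30: 15:30–16:00.
Windows ≥ 30 min: 15:30–16:00.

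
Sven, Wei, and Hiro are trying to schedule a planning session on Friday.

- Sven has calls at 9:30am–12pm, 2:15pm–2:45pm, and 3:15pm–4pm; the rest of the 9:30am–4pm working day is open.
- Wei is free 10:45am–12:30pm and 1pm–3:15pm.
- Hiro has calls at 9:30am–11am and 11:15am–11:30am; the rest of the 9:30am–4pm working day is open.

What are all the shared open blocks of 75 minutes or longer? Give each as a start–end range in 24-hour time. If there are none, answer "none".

13:00–14:15

Sven free within 09:30–16:00: 12:00–14:15, 14:45–15:15.
Hiro free within 09:30–16:00: 11:00–11:15, 11:30–16:00.
Sven ∩ Wei: 12:00–12:30, 13:00–14:15, 14:45–15:15.
Sven ∩ Wei ∩ Hiro: 12:00–12:30, 13:00–14:15, 14:45–15:15.
Windows ≥ 75 min: 13:00–14:15.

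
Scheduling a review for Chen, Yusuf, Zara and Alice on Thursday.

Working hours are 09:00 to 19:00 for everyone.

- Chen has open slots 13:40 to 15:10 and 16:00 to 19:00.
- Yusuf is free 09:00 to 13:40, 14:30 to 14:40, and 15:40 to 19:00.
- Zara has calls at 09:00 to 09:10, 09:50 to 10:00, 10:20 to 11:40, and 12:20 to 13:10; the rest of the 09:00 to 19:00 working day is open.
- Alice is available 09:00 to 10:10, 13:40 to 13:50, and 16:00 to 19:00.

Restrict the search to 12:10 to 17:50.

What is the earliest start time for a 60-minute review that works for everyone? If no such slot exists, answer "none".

Zara free within 09:00–19:00: 09:10–09:50, 10:00–10:20, 11:40–12:20, 13:10–19:00.
Chen ∩ Yusuf: 14:30–14:40, 16:00–19:00.
Chen ∩ Yusuf ∩ Zara: 14:30–14:40, 16:00–19:00.
Chen ∩ Yusuf ∩ Zara ∩ Alice: 16:00–19:00.
Restricted to 12:10–17:50: 16:00–17:50.
Windows ≥ 60 min: 16:00–17:50.
Earliest such window starts at 16:00.

16:00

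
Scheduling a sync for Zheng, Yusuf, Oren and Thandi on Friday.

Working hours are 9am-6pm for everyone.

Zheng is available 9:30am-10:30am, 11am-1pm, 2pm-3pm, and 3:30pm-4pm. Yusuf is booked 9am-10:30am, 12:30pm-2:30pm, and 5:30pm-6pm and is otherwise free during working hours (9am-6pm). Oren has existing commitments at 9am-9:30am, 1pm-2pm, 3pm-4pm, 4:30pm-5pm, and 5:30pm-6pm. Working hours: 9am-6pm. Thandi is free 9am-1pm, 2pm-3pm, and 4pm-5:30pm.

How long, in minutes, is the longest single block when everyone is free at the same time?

90 minutes

Yusuf free within 09:00–18:00: 10:30–12:30, 14:30–17:30.
Oren free within 09:00–18:00: 09:30–13:00, 14:00–15:00, 16:00–16:30, 17:00–17:30.
Zheng ∩ Yusuf: 11:00–12:30, 14:30–15:00, 15:30–16:00.
Zheng ∩ Yusuf ∩ Oren: 11:00–12:30, 14:30–15:00.
Zheng ∩ Yusuf ∩ Oren ∩ Thandi: 11:00–12:30, 14:30–15:00.
Common window lengths: 90, 30 min; longest is 90.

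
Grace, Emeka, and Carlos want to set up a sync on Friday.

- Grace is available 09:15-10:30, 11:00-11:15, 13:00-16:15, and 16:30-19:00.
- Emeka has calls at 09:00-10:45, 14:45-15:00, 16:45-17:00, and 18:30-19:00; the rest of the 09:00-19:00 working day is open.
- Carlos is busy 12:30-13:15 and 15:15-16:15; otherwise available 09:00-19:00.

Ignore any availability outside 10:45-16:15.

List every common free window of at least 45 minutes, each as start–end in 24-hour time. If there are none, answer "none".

Emeka free within 09:00–19:00: 10:45–14:45, 15:00–16:45, 17:00–18:30.
Carlos free within 09:00–19:00: 09:00–12:30, 13:15–15:15, 16:15–19:00.
Grace ∩ Emeka: 11:00–11:15, 13:00–14:45, 15:00–16:15, 16:30–16:45, 17:00–18:30.
Grace ∩ Emeka ∩ Carlos: 11:00–11:15, 13:15–14:45, 15:00–15:15, 16:30–16:45, 17:00–18:30.
Restricted to 10:45–16:15: 11:00–11:15, 13:15–14:45, 15:00–15:15.
Windows ≥ 45 min: 13:15–14:45.

13:15–14:45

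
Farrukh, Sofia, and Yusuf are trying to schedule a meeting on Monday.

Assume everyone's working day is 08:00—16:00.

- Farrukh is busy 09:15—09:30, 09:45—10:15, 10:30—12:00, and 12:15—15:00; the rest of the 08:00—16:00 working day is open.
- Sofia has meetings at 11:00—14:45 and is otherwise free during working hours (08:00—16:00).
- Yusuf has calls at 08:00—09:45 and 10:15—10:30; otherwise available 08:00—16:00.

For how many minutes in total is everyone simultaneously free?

60 minutes

Farrukh free within 08:00–16:00: 08:00–09:15, 09:30–09:45, 10:15–10:30, 12:00–12:15, 15:00–16:00.
Sofia free within 08:00–16:00: 08:00–11:00, 14:45–16:00.
Yusuf free within 08:00–16:00: 09:45–10:15, 10:30–16:00.
Farrukh ∩ Sofia: 08:00–09:15, 09:30–09:45, 10:15–10:30, 15:00–16:00.
Farrukh ∩ Sofia ∩ Yusuf: 15:00–16:00.
Total common minutes: 60.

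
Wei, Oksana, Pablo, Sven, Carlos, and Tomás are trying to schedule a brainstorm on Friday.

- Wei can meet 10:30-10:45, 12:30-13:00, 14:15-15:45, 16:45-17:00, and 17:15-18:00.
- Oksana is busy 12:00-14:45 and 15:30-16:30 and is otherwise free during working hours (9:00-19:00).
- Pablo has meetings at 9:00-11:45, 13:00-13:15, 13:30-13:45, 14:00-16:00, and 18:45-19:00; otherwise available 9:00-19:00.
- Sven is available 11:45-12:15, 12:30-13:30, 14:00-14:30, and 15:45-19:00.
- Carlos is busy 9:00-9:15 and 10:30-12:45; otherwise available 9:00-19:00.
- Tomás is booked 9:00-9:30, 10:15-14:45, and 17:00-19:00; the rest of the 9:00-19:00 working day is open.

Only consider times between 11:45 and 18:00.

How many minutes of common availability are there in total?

Oksana free within 09:00–19:00: 09:00–12:00, 14:45–15:30, 16:30–19:00.
Pablo free within 09:00–19:00: 11:45–13:00, 13:15–13:30, 13:45–14:00, 16:00–18:45.
Carlos free within 09:00–19:00: 09:15–10:30, 12:45–19:00.
Tomás free within 09:00–19:00: 09:30–10:15, 14:45–17:00.
Wei ∩ Oksana: 10:30–10:45, 14:45–15:30, 16:45–17:00, 17:15–18:00.
Wei ∩ Oksana ∩ Pablo: 16:45–17:00, 17:15–18:00.
Wei ∩ Oksana ∩ Pablo ∩ Sven: 16:45–17:00, 17:15–18:00.
Wei ∩ Oksana ∩ Pablo ∩ Sven ∩ Carlos: 16:45–17:00, 17:15–18:00.
Wei ∩ Oksana ∩ Pablo ∩ Sven ∩ Carlos ∩ Tomás: 16:45–17:00.
Restricted to 11:45–18:00: 16:45–17:00.
Total common minutes: 15.

15 minutes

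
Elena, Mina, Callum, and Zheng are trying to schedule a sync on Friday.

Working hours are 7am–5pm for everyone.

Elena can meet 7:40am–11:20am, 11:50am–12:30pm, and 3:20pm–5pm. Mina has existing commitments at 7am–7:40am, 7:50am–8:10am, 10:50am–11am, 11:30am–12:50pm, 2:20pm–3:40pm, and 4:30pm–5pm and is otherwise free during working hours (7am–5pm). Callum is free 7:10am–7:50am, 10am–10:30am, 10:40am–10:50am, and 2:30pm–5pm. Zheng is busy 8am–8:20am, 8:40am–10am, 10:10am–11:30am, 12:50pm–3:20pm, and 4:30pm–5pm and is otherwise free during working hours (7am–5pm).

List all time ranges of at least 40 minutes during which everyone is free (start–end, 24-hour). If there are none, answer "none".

Mina free within 07:00–17:00: 07:40–07:50, 08:10–10:50, 11:00–11:30, 12:50–14:20, 15:40–16:30.
Zheng free within 07:00–17:00: 07:00–08:00, 08:20–08:40, 10:00–10:10, 11:30–12:50, 15:20–16:30.
Elena ∩ Mina: 07:40–07:50, 08:10–10:50, 11:00–11:20, 15:40–16:30.
Elena ∩ Mina ∩ Callum: 07:40–07:50, 10:00–10:30, 10:40–10:50, 15:40–16:30.
Elena ∩ Mina ∩ Callum ∩ Zheng: 07:40–07:50, 10:00–10:10, 15:40–16:30.
Windows ≥ 40 min: 15:40–16:30.

15:40–16:30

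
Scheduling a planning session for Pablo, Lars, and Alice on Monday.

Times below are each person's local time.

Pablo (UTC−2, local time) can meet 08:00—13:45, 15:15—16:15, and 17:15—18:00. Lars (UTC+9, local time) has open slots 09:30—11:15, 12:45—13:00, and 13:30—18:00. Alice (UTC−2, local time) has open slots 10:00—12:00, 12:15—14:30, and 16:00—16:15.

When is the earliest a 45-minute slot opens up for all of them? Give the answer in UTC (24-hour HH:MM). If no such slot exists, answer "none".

Pablo → UTC: 10:00–15:45, 17:15–18:15, 19:15–20:00.
Lars → UTC: 00:30–02:15, 03:45–04:00, 04:30–09:00.
Alice → UTC: 12:00–14:00, 14:15–16:30, 18:00–18:15.
Pablo ∩ Lars: (none).
Pablo ∩ Lars ∩ Alice: (none).
Windows ≥ 45 min: (none).

none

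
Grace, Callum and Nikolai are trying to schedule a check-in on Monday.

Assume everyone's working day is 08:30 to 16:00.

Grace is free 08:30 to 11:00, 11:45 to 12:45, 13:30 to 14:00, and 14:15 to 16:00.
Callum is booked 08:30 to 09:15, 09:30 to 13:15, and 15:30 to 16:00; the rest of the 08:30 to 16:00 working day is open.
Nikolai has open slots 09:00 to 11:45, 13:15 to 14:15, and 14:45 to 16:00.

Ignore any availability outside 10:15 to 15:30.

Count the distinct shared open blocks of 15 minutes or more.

Callum free within 08:30–16:00: 09:15–09:30, 13:15–15:30.
Grace ∩ Callum: 09:15–09:30, 13:30–14:00, 14:15–15:30.
Grace ∩ Callum ∩ Nikolai: 09:15–09:30, 13:30–14:00, 14:45–15:30.
Restricted to 10:15–15:30: 13:30–14:00, 14:45–15:30.
Windows ≥ 15 min: 13:30–14:00, 14:45–15:30.
That's 2 windows.

2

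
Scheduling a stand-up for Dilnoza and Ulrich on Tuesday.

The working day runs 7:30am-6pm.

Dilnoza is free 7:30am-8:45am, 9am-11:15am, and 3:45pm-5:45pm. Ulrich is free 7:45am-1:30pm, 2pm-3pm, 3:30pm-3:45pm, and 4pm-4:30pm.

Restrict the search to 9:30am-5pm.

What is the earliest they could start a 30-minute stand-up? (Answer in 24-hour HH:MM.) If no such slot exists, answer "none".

Dilnoza ∩ Ulrich: 07:45–08:45, 09:00–11:15, 16:00–16:30.
Restricted to 09:30–17:00: 09:30–11:15, 16:00–16:30.
Windows ≥ 30 min: 09:30–11:15, 16:00–16:30.
Earliest such window starts at 09:30.

09:30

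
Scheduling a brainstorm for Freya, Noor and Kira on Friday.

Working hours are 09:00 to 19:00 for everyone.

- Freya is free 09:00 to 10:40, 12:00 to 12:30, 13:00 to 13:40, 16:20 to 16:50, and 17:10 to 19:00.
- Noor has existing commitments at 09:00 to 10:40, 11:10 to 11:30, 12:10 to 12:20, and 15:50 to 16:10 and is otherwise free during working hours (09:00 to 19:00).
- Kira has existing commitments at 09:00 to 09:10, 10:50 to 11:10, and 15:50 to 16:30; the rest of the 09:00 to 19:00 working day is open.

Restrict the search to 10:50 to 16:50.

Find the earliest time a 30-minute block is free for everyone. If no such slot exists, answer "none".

Noor free within 09:00–19:00: 10:40–11:10, 11:30–12:10, 12:20–15:50, 16:10–19:00.
Kira free within 09:00–19:00: 09:10–10:50, 11:10–15:50, 16:30–19:00.
Freya ∩ Noor: 12:00–12:10, 12:20–12:30, 13:00–13:40, 16:20–16:50, 17:10–19:00.
Freya ∩ Noor ∩ Kira: 12:00–12:10, 12:20–12:30, 13:00–13:40, 16:30–16:50, 17:10–19:00.
Restricted to 10:50–16:50: 12:00–12:10, 12:20–12:30, 13:00–13:40, 16:30–16:50.
Windows ≥ 30 min: 13:00–13:40.
Earliest such window starts at 13:00.

13:00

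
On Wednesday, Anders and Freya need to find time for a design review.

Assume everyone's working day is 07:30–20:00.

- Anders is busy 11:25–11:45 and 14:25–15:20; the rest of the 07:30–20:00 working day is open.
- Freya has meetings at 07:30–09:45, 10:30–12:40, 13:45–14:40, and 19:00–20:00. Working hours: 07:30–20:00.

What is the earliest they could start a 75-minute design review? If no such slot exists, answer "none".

15:20

Anders free within 07:30–20:00: 07:30–11:25, 11:45–14:25, 15:20–20:00.
Freya free within 07:30–20:00: 09:45–10:30, 12:40–13:45, 14:40–19:00.
Anders ∩ Freya: 09:45–10:30, 12:40–13:45, 15:20–19:00.
Windows ≥ 75 min: 15:20–19:00.
Earliest such window starts at 15:20.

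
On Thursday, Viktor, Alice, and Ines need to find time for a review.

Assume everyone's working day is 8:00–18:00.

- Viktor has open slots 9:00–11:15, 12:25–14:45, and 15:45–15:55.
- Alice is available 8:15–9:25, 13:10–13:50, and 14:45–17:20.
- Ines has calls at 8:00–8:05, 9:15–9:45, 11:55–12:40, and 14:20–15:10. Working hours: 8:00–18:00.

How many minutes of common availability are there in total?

Ines free within 08:00–18:00: 08:05–09:15, 09:45–11:55, 12:40–14:20, 15:10–18:00.
Viktor ∩ Alice: 09:00–09:25, 13:10–13:50, 15:45–15:55.
Viktor ∩ Alice ∩ Ines: 09:00–09:15, 13:10–13:50, 15:45–15:55.
Total common minutes: 15 + 40 + 10 = 65.

65 minutes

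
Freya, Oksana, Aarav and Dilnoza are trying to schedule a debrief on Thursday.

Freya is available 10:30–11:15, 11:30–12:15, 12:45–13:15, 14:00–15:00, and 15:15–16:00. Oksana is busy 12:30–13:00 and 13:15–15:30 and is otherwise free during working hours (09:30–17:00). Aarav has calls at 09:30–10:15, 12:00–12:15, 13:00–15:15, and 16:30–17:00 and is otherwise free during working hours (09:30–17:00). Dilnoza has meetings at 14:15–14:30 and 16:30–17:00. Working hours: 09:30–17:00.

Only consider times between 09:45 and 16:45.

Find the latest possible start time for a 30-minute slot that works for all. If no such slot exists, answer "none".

15:30

Oksana free within 09:30–17:00: 09:30–12:30, 13:00–13:15, 15:30–17:00.
Aarav free within 09:30–17:00: 10:15–12:00, 12:15–13:00, 15:15–16:30.
Dilnoza free within 09:30–17:00: 09:30–14:15, 14:30–16:30.
Freya ∩ Oksana: 10:30–11:15, 11:30–12:15, 13:00–13:15, 15:30–16:00.
Freya ∩ Oksana ∩ Aarav: 10:30–11:15, 11:30–12:00, 15:30–16:00.
Freya ∩ Oksana ∩ Aarav ∩ Dilnoza: 10:30–11:15, 11:30–12:00, 15:30–16:00.
Restricted to 09:45–16:45: 10:30–11:15, 11:30–12:00, 15:30–16:00.
Windows ≥ 30 min: 10:30–11:15, 11:30–12:00, 15:30–16:00.
Latest start in the last window 15:30–16:00 is 16:00 − 30 min = 15:30.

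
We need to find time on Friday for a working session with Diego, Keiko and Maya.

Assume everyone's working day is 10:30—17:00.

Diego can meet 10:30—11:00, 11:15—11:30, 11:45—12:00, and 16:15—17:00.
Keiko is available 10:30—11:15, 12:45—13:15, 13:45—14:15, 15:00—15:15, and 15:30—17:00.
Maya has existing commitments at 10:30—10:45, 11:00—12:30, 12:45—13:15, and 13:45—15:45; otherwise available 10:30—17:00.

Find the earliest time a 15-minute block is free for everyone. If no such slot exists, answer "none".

10:45

Maya free within 10:30–17:00: 10:45–11:00, 12:30–12:45, 13:15–13:45, 15:45–17:00.
Diego ∩ Keiko: 10:30–11:00, 16:15–17:00.
Diego ∩ Keiko ∩ Maya: 10:45–11:00, 16:15–17:00.
Windows ≥ 15 min: 10:45–11:00, 16:15–17:00.
Earliest such window starts at 10:45.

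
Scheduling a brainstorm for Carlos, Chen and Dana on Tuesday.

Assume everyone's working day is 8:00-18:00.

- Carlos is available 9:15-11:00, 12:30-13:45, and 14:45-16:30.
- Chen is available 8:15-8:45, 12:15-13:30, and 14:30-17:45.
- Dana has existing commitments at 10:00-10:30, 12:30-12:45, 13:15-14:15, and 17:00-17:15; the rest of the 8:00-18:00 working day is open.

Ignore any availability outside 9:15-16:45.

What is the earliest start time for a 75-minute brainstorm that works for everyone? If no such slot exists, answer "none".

14:45

Dana free within 08:00–18:00: 08:00–10:00, 10:30–12:30, 12:45–13:15, 14:15–17:00, 17:15–18:00.
Carlos ∩ Chen: 12:30–13:30, 14:45–16:30.
Carlos ∩ Chen ∩ Dana: 12:45–13:15, 14:45–16:30.
Restricted to 09:15–16:45: 12:45–13:15, 14:45–16:30.
Windows ≥ 75 min: 14:45–16:30.
Earliest such window starts at 14:45.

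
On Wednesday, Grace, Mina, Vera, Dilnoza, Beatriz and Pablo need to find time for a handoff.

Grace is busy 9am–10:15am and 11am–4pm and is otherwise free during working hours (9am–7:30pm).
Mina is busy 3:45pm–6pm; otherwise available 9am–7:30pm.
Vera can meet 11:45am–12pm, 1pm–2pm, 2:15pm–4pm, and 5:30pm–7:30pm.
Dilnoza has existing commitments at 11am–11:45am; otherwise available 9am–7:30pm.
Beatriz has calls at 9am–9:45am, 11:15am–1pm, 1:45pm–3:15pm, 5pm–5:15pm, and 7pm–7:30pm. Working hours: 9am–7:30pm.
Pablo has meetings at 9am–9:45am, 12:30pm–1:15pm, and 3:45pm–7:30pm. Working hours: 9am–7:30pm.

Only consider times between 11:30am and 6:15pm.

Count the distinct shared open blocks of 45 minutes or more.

0

Grace free within 09:00–19:30: 10:15–11:00, 16:00–19:30.
Mina free within 09:00–19:30: 09:00–15:45, 18:00–19:30.
Dilnoza free within 09:00–19:30: 09:00–11:00, 11:45–19:30.
Beatriz free within 09:00–19:30: 09:45–11:15, 13:00–13:45, 15:15–17:00, 17:15–19:00.
Pablo free within 09:00–19:30: 09:45–12:30, 13:15–15:45.
Grace ∩ Mina: 10:15–11:00, 18:00–19:30.
Grace ∩ Mina ∩ Vera: 18:00–19:30.
Grace ∩ Mina ∩ Vera ∩ Dilnoza: 18:00–19:30.
Grace ∩ Mina ∩ Vera ∩ Dilnoza ∩ Beatriz: 18:00–19:00.
Grace ∩ Mina ∩ Vera ∩ Dilnoza ∩ Beatriz ∩ Pablo: (none).
Restricted to 11:30–18:15: (none).
Windows ≥ 45 min: (none).
That's 0 windows.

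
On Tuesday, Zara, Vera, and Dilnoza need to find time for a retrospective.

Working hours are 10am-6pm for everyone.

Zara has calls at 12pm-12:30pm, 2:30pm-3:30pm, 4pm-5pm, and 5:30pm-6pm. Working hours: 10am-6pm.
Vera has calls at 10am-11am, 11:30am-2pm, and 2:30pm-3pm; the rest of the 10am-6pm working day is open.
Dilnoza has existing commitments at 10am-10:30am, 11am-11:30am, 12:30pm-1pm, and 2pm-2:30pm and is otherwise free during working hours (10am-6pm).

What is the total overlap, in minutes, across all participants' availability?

Zara free within 10:00–18:00: 10:00–12:00, 12:30–14:30, 15:30–16:00, 17:00–17:30.
Vera free within 10:00–18:00: 11:00–11:30, 14:00–14:30, 15:00–18:00.
Dilnoza free within 10:00–18:00: 10:30–11:00, 11:30–12:30, 13:00–14:00, 14:30–18:00.
Zara ∩ Vera: 11:00–11:30, 14:00–14:30, 15:30–16:00, 17:00–17:30.
Zara ∩ Vera ∩ Dilnoza: 15:30–16:00, 17:00–17:30.
Total common minutes: 30 + 30 = 60.

60 minutes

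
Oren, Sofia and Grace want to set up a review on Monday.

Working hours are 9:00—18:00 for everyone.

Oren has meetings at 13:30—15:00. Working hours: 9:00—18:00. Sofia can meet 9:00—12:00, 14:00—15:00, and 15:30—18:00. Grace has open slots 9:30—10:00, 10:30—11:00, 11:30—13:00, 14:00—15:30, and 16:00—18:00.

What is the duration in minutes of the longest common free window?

120 minutes

Oren free within 09:00–18:00: 09:00–13:30, 15:00–18:00.
Oren ∩ Sofia: 09:00–12:00, 15:30–18:00.
Oren ∩ Sofia ∩ Grace: 09:30–10:00, 10:30–11:00, 11:30–12:00, 16:00–18:00.
Common window lengths: 30, 30, 30, 120 min; longest is 120.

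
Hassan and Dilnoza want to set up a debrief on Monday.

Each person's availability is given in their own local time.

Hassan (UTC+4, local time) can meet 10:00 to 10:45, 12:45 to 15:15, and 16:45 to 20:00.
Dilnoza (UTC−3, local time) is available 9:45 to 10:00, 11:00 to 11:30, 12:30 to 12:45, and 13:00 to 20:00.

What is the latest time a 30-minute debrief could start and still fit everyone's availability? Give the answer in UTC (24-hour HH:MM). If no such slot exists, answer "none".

Hassan → UTC: 06:00–06:45, 08:45–11:15, 12:45–16:00.
Dilnoza → UTC: 12:45–13:00, 14:00–14:30, 15:30–15:45, 16:00–23:00.
Hassan ∩ Dilnoza: 12:45–13:00, 14:00–14:30, 15:30–15:45.
Windows ≥ 30 min: 14:00–14:30.
Latest start in the last window 14:00–14:30 is 14:30 − 30 min = 14:00.

14:00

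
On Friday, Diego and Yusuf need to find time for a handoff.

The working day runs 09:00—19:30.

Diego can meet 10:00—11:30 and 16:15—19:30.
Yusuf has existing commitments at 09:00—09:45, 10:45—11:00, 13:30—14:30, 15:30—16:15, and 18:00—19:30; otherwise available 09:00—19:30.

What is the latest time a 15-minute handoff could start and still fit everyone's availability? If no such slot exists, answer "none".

Yusuf free within 09:00–19:30: 09:45–10:45, 11:00–13:30, 14:30–15:30, 16:15–18:00.
Diego ∩ Yusuf: 10:00–10:45, 11:00–11:30, 16:15–18:00.
Windows ≥ 15 min: 10:00–10:45, 11:00–11:30, 16:15–18:00.
Latest start in the last window 16:15–18:00 is 18:00 − 15 min = 17:45.

17:45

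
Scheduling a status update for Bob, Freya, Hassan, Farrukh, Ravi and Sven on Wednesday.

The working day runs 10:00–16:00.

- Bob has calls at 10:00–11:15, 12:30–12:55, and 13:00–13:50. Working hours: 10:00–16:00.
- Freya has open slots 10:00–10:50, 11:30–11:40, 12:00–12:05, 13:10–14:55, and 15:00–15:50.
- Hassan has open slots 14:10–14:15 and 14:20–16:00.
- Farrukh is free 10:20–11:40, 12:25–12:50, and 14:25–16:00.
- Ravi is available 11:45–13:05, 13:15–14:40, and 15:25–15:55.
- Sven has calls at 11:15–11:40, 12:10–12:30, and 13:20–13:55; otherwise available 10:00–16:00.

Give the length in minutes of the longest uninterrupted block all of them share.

Bob free within 10:00–16:00: 11:15–12:30, 12:55–13:00, 13:50–16:00.
Sven free within 10:00–16:00: 10:00–11:15, 11:40–12:10, 12:30–13:20, 13:55–16:00.
Bob ∩ Freya: 11:30–11:40, 12:00–12:05, 13:50–14:55, 15:00–15:50.
Bob ∩ Freya ∩ Hassan: 14:10–14:15, 14:20–14:55, 15:00–15:50.
Bob ∩ Freya ∩ Hassan ∩ Farrukh: 14:25–14:55, 15:00–15:50.
Bob ∩ Freya ∩ Hassan ∩ Farrukh ∩ Ravi: 14:25–14:40, 15:25–15:50.
Bob ∩ Freya ∩ Hassan ∩ Farrukh ∩ Ravi ∩ Sven: 14:25–14:40, 15:25–15:50.
Common window lengths: 15, 25 min; longest is 25.

25 minutes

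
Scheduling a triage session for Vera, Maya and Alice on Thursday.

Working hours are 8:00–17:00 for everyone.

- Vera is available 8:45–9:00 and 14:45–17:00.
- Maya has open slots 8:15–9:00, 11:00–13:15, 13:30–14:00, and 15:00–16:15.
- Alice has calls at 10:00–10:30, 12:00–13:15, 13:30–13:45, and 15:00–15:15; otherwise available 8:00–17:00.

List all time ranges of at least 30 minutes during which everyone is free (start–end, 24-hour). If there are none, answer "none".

Alice free within 08:00–17:00: 08:00–10:00, 10:30–12:00, 13:15–13:30, 13:45–15:00, 15:15–17:00.
Vera ∩ Maya: 08:45–09:00, 15:00–16:15.
Vera ∩ Maya ∩ Alice: 08:45–09:00, 15:15–16:15.
Windows ≥ 30 min: 15:15–16:15.

15:15–16:15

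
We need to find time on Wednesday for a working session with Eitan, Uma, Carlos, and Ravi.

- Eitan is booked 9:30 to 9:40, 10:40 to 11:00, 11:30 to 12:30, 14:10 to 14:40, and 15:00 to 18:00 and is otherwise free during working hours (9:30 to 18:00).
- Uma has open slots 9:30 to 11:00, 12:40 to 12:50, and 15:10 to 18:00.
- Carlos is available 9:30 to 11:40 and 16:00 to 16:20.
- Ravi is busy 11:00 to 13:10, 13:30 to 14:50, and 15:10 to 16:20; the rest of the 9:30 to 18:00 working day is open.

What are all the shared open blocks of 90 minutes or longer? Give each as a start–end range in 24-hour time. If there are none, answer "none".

Eitan free within 09:30–18:00: 09:40–10:40, 11:00–11:30, 12:30–14:10, 14:40–15:00.
Ravi free within 09:30–18:00: 09:30–11:00, 13:10–13:30, 14:50–15:10, 16:20–18:00.
Eitan ∩ Uma: 09:40–10:40, 12:40–12:50.
Eitan ∩ Uma ∩ Carlos: 09:40–10:40.
Eitan ∩ Uma ∩ Carlos ∩ Ravi: 09:40–10:40.
Windows ≥ 90 min: (none).

none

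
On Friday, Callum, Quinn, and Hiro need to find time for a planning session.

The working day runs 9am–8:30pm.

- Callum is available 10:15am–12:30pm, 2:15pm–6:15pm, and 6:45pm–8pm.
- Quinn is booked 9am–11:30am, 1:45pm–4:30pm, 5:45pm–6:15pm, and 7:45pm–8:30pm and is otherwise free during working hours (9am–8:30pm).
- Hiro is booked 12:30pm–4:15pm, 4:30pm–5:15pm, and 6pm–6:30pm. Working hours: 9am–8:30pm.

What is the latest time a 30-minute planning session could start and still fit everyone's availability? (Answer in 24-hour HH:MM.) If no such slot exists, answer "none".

Quinn free within 09:00–20:30: 11:30–13:45, 16:30–17:45, 18:15–19:45.
Hiro free within 09:00–20:30: 09:00–12:30, 16:15–16:30, 17:15–18:00, 18:30–20:30.
Callum ∩ Quinn: 11:30–12:30, 16:30–17:45, 18:45–19:45.
Callum ∩ Quinn ∩ Hiro: 11:30–12:30, 17:15–17:45, 18:45–19:45.
Windows ≥ 30 min: 11:30–12:30, 17:15–17:45, 18:45–19:45.
Latest start in the last window 18:45–19:45 is 19:45 − 30 min = 19:15.

19:15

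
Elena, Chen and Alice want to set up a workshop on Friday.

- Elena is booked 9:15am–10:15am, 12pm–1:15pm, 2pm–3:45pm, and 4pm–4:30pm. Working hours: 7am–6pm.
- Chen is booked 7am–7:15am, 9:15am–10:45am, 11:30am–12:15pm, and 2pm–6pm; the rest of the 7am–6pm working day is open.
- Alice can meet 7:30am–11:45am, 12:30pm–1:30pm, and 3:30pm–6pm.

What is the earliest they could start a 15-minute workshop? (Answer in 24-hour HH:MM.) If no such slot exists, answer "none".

07:30

Elena free within 07:00–18:00: 07:00–09:15, 10:15–12:00, 13:15–14:00, 15:45–16:00, 16:30–18:00.
Chen free within 07:00–18:00: 07:15–09:15, 10:45–11:30, 12:15–14:00.
Elena ∩ Chen: 07:15–09:15, 10:45–11:30, 13:15–14:00.
Elena ∩ Chen ∩ Alice: 07:30–09:15, 10:45–11:30, 13:15–13:30.
Windows ≥ 15 min: 07:30–09:15, 10:45–11:30, 13:15–13:30.
Earliest such window starts at 07:30.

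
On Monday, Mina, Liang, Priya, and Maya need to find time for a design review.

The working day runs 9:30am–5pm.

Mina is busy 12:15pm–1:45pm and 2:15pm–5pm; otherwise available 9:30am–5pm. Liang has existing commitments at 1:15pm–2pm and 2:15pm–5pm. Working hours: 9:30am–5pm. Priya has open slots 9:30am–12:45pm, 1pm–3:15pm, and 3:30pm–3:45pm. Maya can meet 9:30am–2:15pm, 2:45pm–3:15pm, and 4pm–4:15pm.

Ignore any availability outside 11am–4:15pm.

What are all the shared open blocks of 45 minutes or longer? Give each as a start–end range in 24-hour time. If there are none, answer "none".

11:00–12:15

Mina free within 09:30–17:00: 09:30–12:15, 13:45–14:15.
Liang free within 09:30–17:00: 09:30–13:15, 14:00–14:15.
Mina ∩ Liang: 09:30–12:15, 14:00–14:15.
Mina ∩ Liang ∩ Priya: 09:30–12:15, 14:00–14:15.
Mina ∩ Liang ∩ Priya ∩ Maya: 09:30–12:15, 14:00–14:15.
Restricted to 11:00–16:15: 11:00–12:15, 14:00–14:15.
Windows ≥ 45 min: 11:00–12:15.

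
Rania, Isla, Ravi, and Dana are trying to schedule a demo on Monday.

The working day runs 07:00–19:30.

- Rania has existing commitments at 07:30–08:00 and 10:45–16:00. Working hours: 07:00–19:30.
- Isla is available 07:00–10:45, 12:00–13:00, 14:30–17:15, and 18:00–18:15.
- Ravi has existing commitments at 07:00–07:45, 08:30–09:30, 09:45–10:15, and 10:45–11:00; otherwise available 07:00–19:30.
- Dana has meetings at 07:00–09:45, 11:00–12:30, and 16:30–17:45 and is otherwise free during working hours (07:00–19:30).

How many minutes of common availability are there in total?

75 minutes

Rania free within 07:00–19:30: 07:00–07:30, 08:00–10:45, 16:00–19:30.
Ravi free within 07:00–19:30: 07:45–08:30, 09:30–09:45, 10:15–10:45, 11:00–19:30.
Dana free within 07:00–19:30: 09:45–11:00, 12:30–16:30, 17:45–19:30.
Rania ∩ Isla: 07:00–07:30, 08:00–10:45, 16:00–17:15, 18:00–18:15.
Rania ∩ Isla ∩ Ravi: 08:00–08:30, 09:30–09:45, 10:15–10:45, 16:00–17:15, 18:00–18:15.
Rania ∩ Isla ∩ Ravi ∩ Dana: 10:15–10:45, 16:00–16:30, 18:00–18:15.
Total common minutes: 30 + 30 + 15 = 75.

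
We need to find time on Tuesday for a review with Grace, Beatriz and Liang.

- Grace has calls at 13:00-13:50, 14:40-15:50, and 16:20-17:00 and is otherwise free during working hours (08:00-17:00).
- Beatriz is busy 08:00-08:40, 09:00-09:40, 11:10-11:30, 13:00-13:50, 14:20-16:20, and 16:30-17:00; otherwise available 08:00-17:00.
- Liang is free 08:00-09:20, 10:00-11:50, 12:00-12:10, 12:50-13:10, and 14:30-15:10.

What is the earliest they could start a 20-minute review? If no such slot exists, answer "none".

Grace free within 08:00–17:00: 08:00–13:00, 13:50–14:40, 15:50–16:20.
Beatriz free within 08:00–17:00: 08:40–09:00, 09:40–11:10, 11:30–13:00, 13:50–14:20, 16:20–16:30.
Grace ∩ Beatriz: 08:40–09:00, 09:40–11:10, 11:30–13:00, 13:50–14:20.
Grace ∩ Beatriz ∩ Liang: 08:40–09:00, 10:00–11:10, 11:30–11:50, 12:00–12:10, 12:50–13:00.
Windows ≥ 20 min: 08:40–09:00, 10:00–11:10, 11:30–11:50.
Earliest such window starts at 08:40.

08:40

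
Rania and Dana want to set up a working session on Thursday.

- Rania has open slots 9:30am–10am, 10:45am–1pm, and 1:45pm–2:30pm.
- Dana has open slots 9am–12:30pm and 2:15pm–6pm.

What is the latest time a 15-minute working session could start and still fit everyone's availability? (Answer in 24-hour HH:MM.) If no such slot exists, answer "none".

14:15

Rania ∩ Dana: 09:30–10:00, 10:45–12:30, 14:15–14:30.
Windows ≥ 15 min: 09:30–10:00, 10:45–12:30, 14:15–14:30.
Latest start in the last window 14:15–14:30 is 14:30 − 15 min = 14:15.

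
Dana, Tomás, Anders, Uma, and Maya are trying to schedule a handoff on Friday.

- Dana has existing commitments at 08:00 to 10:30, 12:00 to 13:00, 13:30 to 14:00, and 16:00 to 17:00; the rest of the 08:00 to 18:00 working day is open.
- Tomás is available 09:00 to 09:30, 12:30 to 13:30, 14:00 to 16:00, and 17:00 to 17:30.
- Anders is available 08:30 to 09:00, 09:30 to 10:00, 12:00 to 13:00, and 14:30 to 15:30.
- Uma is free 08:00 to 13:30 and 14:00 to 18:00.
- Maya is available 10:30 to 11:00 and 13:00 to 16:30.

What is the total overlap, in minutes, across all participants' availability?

Dana free within 08:00–18:00: 10:30–12:00, 13:00–13:30, 14:00–16:00, 17:00–18:00.
Dana ∩ Tomás: 13:00–13:30, 14:00–16:00, 17:00–17:30.
Dana ∩ Tomás ∩ Anders: 14:30–15:30.
Dana ∩ Tomás ∩ Anders ∩ Uma: 14:30–15:30.
Dana ∩ Tomás ∩ Anders ∩ Uma ∩ Maya: 14:30–15:30.
Total common minutes: 60.

60 minutes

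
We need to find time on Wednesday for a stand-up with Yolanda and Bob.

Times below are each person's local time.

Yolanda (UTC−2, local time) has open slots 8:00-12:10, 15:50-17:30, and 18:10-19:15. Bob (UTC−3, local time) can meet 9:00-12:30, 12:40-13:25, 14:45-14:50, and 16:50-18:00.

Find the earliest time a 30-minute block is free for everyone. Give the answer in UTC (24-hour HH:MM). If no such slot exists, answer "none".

Yolanda → UTC: 10:00–14:10, 17:50–19:30, 20:10–21:15.
Bob → UTC: 12:00–15:30, 15:40–16:25, 17:45–17:50, 19:50–21:00.
Yolanda ∩ Bob: 12:00–14:10, 20:10–21:00.
Windows ≥ 30 min: 12:00–14:10, 20:10–21:00.
Earliest such window starts at 12:00.

12:00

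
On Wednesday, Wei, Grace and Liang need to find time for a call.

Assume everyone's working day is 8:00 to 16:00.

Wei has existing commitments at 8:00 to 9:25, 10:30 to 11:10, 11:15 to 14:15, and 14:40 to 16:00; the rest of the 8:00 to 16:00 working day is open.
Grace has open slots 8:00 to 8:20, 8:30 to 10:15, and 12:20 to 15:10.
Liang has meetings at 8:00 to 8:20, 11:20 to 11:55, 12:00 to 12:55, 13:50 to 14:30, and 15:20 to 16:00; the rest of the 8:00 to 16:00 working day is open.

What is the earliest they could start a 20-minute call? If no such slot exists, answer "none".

Wei free within 08:00–16:00: 09:25–10:30, 11:10–11:15, 14:15–14:40.
Liang free within 08:00–16:00: 08:20–11:20, 11:55–12:00, 12:55–13:50, 14:30–15:20.
Wei ∩ Grace: 09:25–10:15, 14:15–14:40.
Wei ∩ Grace ∩ Liang: 09:25–10:15, 14:30–14:40.
Windows ≥ 20 min: 09:25–10:15.
Earliest such window starts at 09:25.

09:25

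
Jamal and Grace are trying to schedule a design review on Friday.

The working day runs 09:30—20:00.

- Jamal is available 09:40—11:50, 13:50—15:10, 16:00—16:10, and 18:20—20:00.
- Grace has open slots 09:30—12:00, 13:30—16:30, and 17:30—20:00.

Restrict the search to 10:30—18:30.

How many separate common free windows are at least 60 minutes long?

Jamal ∩ Grace: 09:40–11:50, 13:50–15:10, 16:00–16:10, 18:20–20:00.
Restricted to 10:30–18:30: 10:30–11:50, 13:50–15:10, 16:00–16:10, 18:20–18:30.
Windows ≥ 60 min: 10:30–11:50, 13:50–15:10.
That's 2 windows.

2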